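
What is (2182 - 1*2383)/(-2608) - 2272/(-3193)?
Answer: 6567169/8327344 ≈ 0.78863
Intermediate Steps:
(2182 - 1*2383)/(-2608) - 2272/(-3193) = (2182 - 2383)*(-1/2608) - 2272*(-1/3193) = -201*(-1/2608) + 2272/3193 = 201/2608 + 2272/3193 = 6567169/8327344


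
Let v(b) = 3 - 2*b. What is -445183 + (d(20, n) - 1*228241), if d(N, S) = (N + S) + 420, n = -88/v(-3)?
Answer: -6056944/9 ≈ -6.7299e+5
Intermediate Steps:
n = -88/9 (n = -88/(3 - 2*(-3)) = -88/(3 + 6) = -88/9 ≈ -9.7778)
d(N, S) = 420 + N + S
-445183 + (d(20, n) - 1*228241) = -445183 + ((420 + 20 - 88/9) - 1*228241) = -445183 + (3872/9 - 228241) = -445183 - 2050297/9 = -6056944/9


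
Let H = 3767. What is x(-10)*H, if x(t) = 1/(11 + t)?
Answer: 3767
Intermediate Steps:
x(-10)*H = 3767/(11 - 10) = 3767/1 = 1*3767 = 3767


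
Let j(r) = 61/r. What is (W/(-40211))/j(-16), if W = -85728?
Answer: -1371648/2452871 ≈ -0.55920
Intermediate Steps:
(W/(-40211))/j(-16) = (-85728/(-40211))/((61/(-16))) = (-85728*(-1/40211))/((61*(-1/16))) = 85728/(40211*(-61/16)) = (85728/40211)*(-16/61) = -1371648/2452871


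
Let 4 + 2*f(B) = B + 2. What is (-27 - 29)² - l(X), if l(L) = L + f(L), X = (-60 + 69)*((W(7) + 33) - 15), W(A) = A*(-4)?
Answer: 3272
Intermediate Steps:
W(A) = -4*A
f(B) = -1 + B/2 (f(B) = -2 + (B + 2)/2 = -2 + (2 + B)/2 = -2 + (1 + B/2) = -1 + B/2)
X = -90 (X = (-60 + 69)*((-4*7 + 33) - 15) = 9*((-28 + 33) - 15) = 9*(5 - 15) = 9*(-10) = -90)
l(L) = -1 + 3*L/2 (l(L) = L + (-1 + L/2) = -1 + 3*L/2)
(-27 - 29)² - l(X) = (-27 - 29)² - (-1 + (3/2)*(-90)) = (-56)² - (-1 - 135) = 3136 - 1*(-136) = 3136 + 136 = 3272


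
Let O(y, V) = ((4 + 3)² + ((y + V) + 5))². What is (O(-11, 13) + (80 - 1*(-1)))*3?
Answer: 9651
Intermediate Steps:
O(y, V) = (54 + V + y)² (O(y, V) = (7² + ((V + y) + 5))² = (49 + (5 + V + y))² = (54 + V + y)²)
(O(-11, 13) + (80 - 1*(-1)))*3 = ((54 + 13 - 11)² + (80 - 1*(-1)))*3 = (56² + (80 + 1))*3 = (3136 + 81)*3 = 3217*3 = 9651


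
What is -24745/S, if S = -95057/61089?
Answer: 1511647305/95057 ≈ 15903.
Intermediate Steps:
S = -95057/61089 (S = -95057*1/61089 = -95057/61089 ≈ -1.5560)
-24745/S = -24745/(-95057/61089) = -24745*(-61089/95057) = 1511647305/95057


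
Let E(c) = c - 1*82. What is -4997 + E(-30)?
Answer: -5109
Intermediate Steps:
E(c) = -82 + c (E(c) = c - 82 = -82 + c)
-4997 + E(-30) = -4997 + (-82 - 30) = -4997 - 112 = -5109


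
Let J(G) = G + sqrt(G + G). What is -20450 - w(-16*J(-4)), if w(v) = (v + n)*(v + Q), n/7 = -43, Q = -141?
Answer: -36651 - 10048*I*sqrt(2) ≈ -36651.0 - 14210.0*I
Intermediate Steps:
n = -301 (n = 7*(-43) = -301)
J(G) = G + sqrt(2)*sqrt(G) (J(G) = G + sqrt(2*G) = G + sqrt(2)*sqrt(G))
w(v) = (-301 + v)*(-141 + v) (w(v) = (v - 301)*(v - 141) = (-301 + v)*(-141 + v))
-20450 - w(-16*J(-4)) = -20450 - (42441 + (-16*(-4 + sqrt(2)*sqrt(-4)))**2 - (-7072)*(-4 + sqrt(2)*sqrt(-4))) = -20450 - (42441 + (-16*(-4 + sqrt(2)*(2*I)))**2 - (-7072)*(-4 + sqrt(2)*(2*I))) = -20450 - (42441 + (-16*(-4 + 2*I*sqrt(2)))**2 - (-7072)*(-4 + 2*I*sqrt(2))) = -20450 - (42441 + (64 - 32*I*sqrt(2))**2 - 442*(64 - 32*I*sqrt(2))) = -20450 - (42441 + (64 - 32*I*sqrt(2))**2 + (-28288 + 14144*I*sqrt(2))) = -20450 - (14153 + (64 - 32*I*sqrt(2))**2 + 14144*I*sqrt(2)) = -20450 + (-14153 - (64 - 32*I*sqrt(2))**2 - 14144*I*sqrt(2)) = -34603 - (64 - 32*I*sqrt(2))**2 - 14144*I*sqrt(2)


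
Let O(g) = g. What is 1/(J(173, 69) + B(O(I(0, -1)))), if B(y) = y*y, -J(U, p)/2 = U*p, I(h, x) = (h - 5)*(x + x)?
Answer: -1/23774 ≈ -4.2063e-5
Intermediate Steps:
I(h, x) = 2*x*(-5 + h) (I(h, x) = (-5 + h)*(2*x) = 2*x*(-5 + h))
J(U, p) = -2*U*p
B(y) = y²
1/(J(173, 69) + B(O(I(0, -1)))) = 1/(-2*173*69 + (2*(-1)*(-5 + 0))²) = 1/(-23874 + (2*(-1)*(-5))²) = 1/(-23874 + 10²) = 1/(-23874 + 100) = 1/(-23774) = -1/23774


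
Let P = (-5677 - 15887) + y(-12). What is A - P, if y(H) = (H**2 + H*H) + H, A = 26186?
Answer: 47474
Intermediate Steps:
y(H) = H + 2*H**2 (y(H) = (H**2 + H**2) + H = 2*H**2 + H = H + 2*H**2)
P = -21288 (P = (-5677 - 15887) - 12*(1 + 2*(-12)) = -21564 - 12*(1 - 24) = -21564 - 12*(-23) = -21564 + 276 = -21288)
A - P = 26186 - 1*(-21288) = 26186 + 21288 = 47474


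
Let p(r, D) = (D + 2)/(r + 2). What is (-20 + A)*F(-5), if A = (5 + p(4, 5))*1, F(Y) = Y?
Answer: 415/6 ≈ 69.167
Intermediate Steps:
p(r, D) = (2 + D)/(2 + r)
A = 37/6 (A = (5 + (2 + 5)/(2 + 4))*1 = (5 + 7/6)*1 = (37/6)*1 = 37/6 ≈ 6.1667)
(-20 + A)*F(-5) = (-20 + 37/6)*(-5) = -83/6*(-5) = 415/6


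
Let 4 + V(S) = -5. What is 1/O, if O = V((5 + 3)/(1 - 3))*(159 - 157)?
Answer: -1/18 ≈ -0.055556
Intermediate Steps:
V(S) = -9 (V(S) = -4 - 5 = -9)
O = -18 (O = -9*(159 - 157) = -9*2 = -18)
1/O = 1/(-18) = -1/18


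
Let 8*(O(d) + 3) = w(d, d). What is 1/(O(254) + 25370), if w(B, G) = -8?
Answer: 1/25366 ≈ 3.9423e-5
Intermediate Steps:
O(d) = -4 (O(d) = -3 + (⅛)*(-8) = -3 - 1 = -4)
1/(O(254) + 25370) = 1/(-4 + 25370) = 1/25366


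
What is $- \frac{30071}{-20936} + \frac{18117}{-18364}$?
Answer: $\frac{43231583}{96117176} \approx 0.44978$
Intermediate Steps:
$- \frac{30071}{-20936} + \frac{18117}{-18364} = \left(-30071\right) \left(- \frac{1}{20936}\right) + 18117 \left(- \frac{1}{18364}\right) = \frac{30071}{20936} - \frac{18117}{18364} = \frac{43231583}{96117176}$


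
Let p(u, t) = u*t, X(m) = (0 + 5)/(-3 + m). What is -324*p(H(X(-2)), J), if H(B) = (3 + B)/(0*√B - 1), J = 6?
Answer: 3888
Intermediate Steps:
X(m) = 5/(-3 + m)
H(B) = -3 - B (H(B) = (3 + B)/(0 - 1) = (3 + B)/(-1) = (3 + B)*(-1) = -3 - B)
p(u, t) = t*u
-324*p(H(X(-2)), J) = -1944*(-3 - 5/(-3 - 2)) = -1944*(-3 - 5/(-5)) = -1944*(-3 - 5*(-1)/5) = -1944*(-3 - 1*(-1)) = -1944*(-3 + 1) = -1944*(-2) = -324*(-12) = 3888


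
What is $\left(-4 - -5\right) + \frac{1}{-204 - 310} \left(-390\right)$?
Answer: $\frac{452}{257} \approx 1.7588$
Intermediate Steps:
$\left(-4 - -5\right) + \frac{1}{-204 - 310} \left(-390\right) = \left(-4 + 5\right) + \frac{1}{-514} \left(-390\right) = 1 - - \frac{195}{257} = 1 + \frac{195}{257} = \frac{452}{257}$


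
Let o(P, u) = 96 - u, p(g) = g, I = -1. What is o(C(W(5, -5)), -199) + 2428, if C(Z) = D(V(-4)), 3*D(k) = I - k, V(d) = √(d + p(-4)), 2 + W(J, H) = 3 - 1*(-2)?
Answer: 2723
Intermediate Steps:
W(J, H) = 3 (W(J, H) = -2 + (3 - 1*(-2)) = -2 + (3 + 2) = -2 + 5 = 3)
V(d) = √(-4 + d) (V(d) = √(d - 4) = √(-4 + d))
D(k) = -⅓ - k/3 (D(k) = (-1 - k)/3 = -⅓ - k/3)
C(Z) = -⅓ - 2*I*√2/3 (C(Z) = -⅓ - √(-4 - 4)/3 = -⅓ - 2*I*√2/3)
o(C(W(5, -5)), -199) + 2428 = (96 - 1*(-199)) + 2428 = (96 + 199) + 2428 = 295 + 2428 = 2723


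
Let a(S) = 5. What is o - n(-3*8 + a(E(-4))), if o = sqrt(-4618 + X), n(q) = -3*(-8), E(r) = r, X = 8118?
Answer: -24 + 10*sqrt(35) ≈ 35.161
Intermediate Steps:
n(q) = 24
o = 10*sqrt(35) (o = sqrt(-4618 + 8118) = sqrt(3500) = 10*sqrt(35) ≈ 59.161)
o - n(-3*8 + a(E(-4))) = 10*sqrt(35) - 1*24 = 10*sqrt(35) - 24 = -24 + 10*sqrt(35)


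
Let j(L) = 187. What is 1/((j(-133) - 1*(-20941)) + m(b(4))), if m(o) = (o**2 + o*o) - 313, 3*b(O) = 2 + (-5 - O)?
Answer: 9/187433 ≈ 4.8017e-5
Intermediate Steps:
b(O) = -1 - O/3 (b(O) = (2 + (-5 - O))/3 = (-3 - O)/3 = -1 - O/3)
m(o) = -313 + 2*o**2 (m(o) = (o**2 + o**2) - 313 = 2*o**2 - 313 = -313 + 2*o**2)
1/((j(-133) - 1*(-20941)) + m(b(4))) = 1/((187 - 1*(-20941)) + (-313 + 2*(-1 - 1/3*4)**2)) = 1/((187 + 20941) + (-313 + 2*(-1 - 4/3)**2)) = 1/(21128 + (-313 + 2*(-7/3)**2)) = 1/(21128 + (-313 + 2*(49/9))) = 1/(21128 + (-313 + 98/9)) = 1/(21128 - 2719/9) = 1/(187433/9) = 9/187433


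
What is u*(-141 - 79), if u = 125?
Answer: -27500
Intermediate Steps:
u*(-141 - 79) = 125*(-141 - 79) = 125*(-220) = -27500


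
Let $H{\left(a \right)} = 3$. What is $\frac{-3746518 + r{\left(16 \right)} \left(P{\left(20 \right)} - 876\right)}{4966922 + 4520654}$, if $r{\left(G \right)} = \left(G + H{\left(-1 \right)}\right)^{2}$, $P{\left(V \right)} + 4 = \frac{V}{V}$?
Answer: $- \frac{4063837}{9487576} \approx -0.42833$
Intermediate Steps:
$P{\left(V \right)} = -3$ ($P{\left(V \right)} = -4 + \frac{V}{V} = -4 + 1 = -3$)
$r{\left(G \right)} = \left(3 + G\right)^{2}$ ($r{\left(G \right)} = \left(G + 3\right)^{2} = \left(3 + G\right)^{2}$)
$\frac{-3746518 + r{\left(16 \right)} \left(P{\left(20 \right)} - 876\right)}{4966922 + 4520654} = \frac{-3746518 + \left(3 + 16\right)^{2} \left(-3 - 876\right)}{4966922 + 4520654} = \frac{-3746518 + 19^{2} \left(-879\right)}{9487576} = \left(-3746518 + 361 \left(-879\right)\right) \frac{1}{9487576} = \left(-3746518 - 317319\right) \frac{1}{9487576} = \left(-4063837\right) \frac{1}{9487576} = - \frac{4063837}{9487576}$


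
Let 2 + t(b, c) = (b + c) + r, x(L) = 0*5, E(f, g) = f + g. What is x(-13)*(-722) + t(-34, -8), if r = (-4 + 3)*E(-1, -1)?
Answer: -42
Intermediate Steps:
x(L) = 0
r = 2 (r = (-4 + 3)*(-1 - 1) = -1*(-2) = 2)
t(b, c) = b + c (t(b, c) = -2 + ((b + c) + 2) = -2 + (2 + b + c) = b + c)
x(-13)*(-722) + t(-34, -8) = 0*(-722) + (-34 - 8) = 0 - 42 = -42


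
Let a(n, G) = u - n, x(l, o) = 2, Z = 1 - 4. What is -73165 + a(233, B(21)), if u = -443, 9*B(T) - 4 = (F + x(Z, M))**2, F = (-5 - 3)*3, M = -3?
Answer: -73841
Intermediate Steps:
Z = -3
F = -24 (F = -8*3 = -24)
B(T) = 488/9 (B(T) = 4/9 + (-24 + 2)**2/9 = 4/9 + (1/9)*(-22)**2 = 4/9 + (1/9)*484 = 4/9 + 484/9 = 488/9)
a(n, G) = -443 - n
-73165 + a(233, B(21)) = -73165 + (-443 - 1*233) = -73165 + (-443 - 233) = -73165 - 676 = -73841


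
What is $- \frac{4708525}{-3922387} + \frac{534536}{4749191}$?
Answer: $\frac{24458341610707}{18628165038917} \approx 1.313$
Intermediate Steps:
$- \frac{4708525}{-3922387} + \frac{534536}{4749191} = \left(-4708525\right) \left(- \frac{1}{3922387}\right) + 534536 \cdot \frac{1}{4749191} = \frac{4708525}{3922387} + \frac{534536}{4749191} = \frac{24458341610707}{18628165038917}$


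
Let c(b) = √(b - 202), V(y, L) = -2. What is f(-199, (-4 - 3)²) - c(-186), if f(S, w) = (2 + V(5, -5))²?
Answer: -2*I*√97 ≈ -19.698*I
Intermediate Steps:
f(S, w) = 0 (f(S, w) = (2 - 2)² = 0² = 0)
c(b) = √(-202 + b)
f(-199, (-4 - 3)²) - c(-186) = 0 - √(-202 - 186) = 0 - √(-388) = 0 - 2*I*√97 = -2*I*√97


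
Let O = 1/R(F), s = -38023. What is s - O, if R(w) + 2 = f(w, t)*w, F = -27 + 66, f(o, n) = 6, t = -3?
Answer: -8821337/232 ≈ -38023.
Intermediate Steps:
F = 39
R(w) = -2 + 6*w
O = 1/232 (O = 1/(-2 + 6*39) = 1/(-2 + 234) = 1/232 ≈ 0.0043103)
s - O = -38023 - 1*1/232 = -38023 - 1/232 = -8821337/232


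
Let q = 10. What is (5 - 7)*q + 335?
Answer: 315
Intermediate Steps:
(5 - 7)*q + 335 = (5 - 7)*10 + 335 = -2*10 + 335 = -20 + 335 = 315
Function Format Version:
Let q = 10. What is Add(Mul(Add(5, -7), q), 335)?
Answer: 315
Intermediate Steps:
Add(Mul(Add(5, -7), q), 335) = Add(Mul(Add(5, -7), 10), 335) = Add(Mul(-2, 10), 335) = Add(-20, 335) = 315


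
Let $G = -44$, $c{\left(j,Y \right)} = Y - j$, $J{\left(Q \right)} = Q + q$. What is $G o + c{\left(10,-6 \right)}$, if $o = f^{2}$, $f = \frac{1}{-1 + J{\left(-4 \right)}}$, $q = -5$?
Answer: $- \frac{411}{25} \approx -16.44$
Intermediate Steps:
$J{\left(Q \right)} = -5 + Q$ ($J{\left(Q \right)} = Q - 5 = -5 + Q$)
$f = - \frac{1}{10}$ ($f = \frac{1}{-1 - 9} = \frac{1}{-10} = - \frac{1}{10} \approx -0.1$)
$o = \frac{1}{100}$ ($o = \left(- \frac{1}{10}\right)^{2} = \frac{1}{100} \approx 0.01$)
$G o + c{\left(10,-6 \right)} = \left(-44\right) \frac{1}{100} - 16 = - \frac{11}{25} - 16 = - \frac{411}{25}$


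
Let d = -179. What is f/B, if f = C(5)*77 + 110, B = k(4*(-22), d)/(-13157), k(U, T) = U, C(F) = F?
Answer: 592065/8 ≈ 74008.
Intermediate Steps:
B = 88/13157 (B = (4*(-22))/(-13157) = -88*(-1/13157) = 88/13157 ≈ 0.0066885)
f = 495 (f = 5*77 + 110 = 385 + 110 = 495)
f/B = 495/(88/13157) = 495*(13157/88) = 592065/8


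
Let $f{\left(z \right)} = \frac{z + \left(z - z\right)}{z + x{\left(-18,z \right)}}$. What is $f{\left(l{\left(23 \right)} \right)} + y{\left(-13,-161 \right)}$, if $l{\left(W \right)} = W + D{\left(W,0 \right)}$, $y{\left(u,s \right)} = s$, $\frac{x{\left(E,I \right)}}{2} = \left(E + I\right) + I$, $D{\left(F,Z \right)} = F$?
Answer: $- \frac{15594}{97} \approx -160.76$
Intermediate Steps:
$x{\left(E,I \right)} = 2 E + 4 I$ ($x{\left(E,I \right)} = 2 \left(\left(E + I\right) + I\right) = 2 \left(E + 2 I\right) = 2 E + 4 I$)
$l{\left(W \right)} = 2 W$ ($l{\left(W \right)} = W + W = 2 W$)
$f{\left(z \right)} = \frac{z}{-36 + 5 z}$ ($f{\left(z \right)} = \frac{z + \left(z - z\right)}{z + \left(2 \left(-18\right) + 4 z\right)} = \frac{z + 0}{z + \left(-36 + 4 z\right)} = \frac{z}{-36 + 5 z}$)
$f{\left(l{\left(23 \right)} \right)} + y{\left(-13,-161 \right)} = \frac{2 \cdot 23}{-36 + 5 \cdot 2 \cdot 23} - 161 = \frac{46}{-36 + 5 \cdot 46} - 161 = \frac{46}{-36 + 230} - 161 = \frac{46}{194} - 161 = 46 \cdot \frac{1}{194} - 161 = \frac{23}{97} - 161 = - \frac{15594}{97}$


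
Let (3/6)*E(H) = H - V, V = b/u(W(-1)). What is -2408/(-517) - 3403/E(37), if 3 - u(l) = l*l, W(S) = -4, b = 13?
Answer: -1576343/39292 ≈ -40.119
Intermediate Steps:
u(l) = 3 - l² (u(l) = 3 - l*l = 3 - l²)
V = -1 (V = 13/(3 - 1*(-4)²) = 13/(3 - 1*16) = 13/(3 - 16) = 13/(-13) = 13*(-1/13) = -1)
E(H) = 2 + 2*H (E(H) = 2*(H - 1*(-1)) = 2*(H + 1) = 2*(1 + H) = 2 + 2*H)
-2408/(-517) - 3403/E(37) = -2408/(-517) - 3403/(2 + 2*37) = -2408*(-1/517) - 3403/(2 + 74) = 2408/517 - 3403/76 = -1576343/39292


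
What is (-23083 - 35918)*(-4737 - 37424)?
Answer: 2487541161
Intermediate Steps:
(-23083 - 35918)*(-4737 - 37424) = -59001*(-42161) = 2487541161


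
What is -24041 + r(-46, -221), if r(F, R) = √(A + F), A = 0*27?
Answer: -24041 + I*√46 ≈ -24041.0 + 6.7823*I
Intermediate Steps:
A = 0
r(F, R) = √F (r(F, R) = √(0 + F) = √F)
-24041 + r(-46, -221) = -24041 + √(-46) = -24041 + I*√46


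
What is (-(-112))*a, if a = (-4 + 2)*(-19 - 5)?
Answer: 5376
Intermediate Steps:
a = 48 (a = -2*(-24) = 48)
(-(-112))*a = -(-112)*48 = -28*(-4)*48 = 112*48 = 5376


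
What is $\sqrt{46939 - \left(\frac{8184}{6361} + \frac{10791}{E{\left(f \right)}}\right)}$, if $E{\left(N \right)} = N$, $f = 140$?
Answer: $\frac{\sqrt{9290841240568615}}{445270} \approx 216.47$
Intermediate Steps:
$\sqrt{46939 - \left(\frac{8184}{6361} + \frac{10791}{E{\left(f \right)}}\right)} = \sqrt{46939 - \left(\frac{8184}{6361} + \frac{10791}{140}\right)} = \sqrt{46939 - \frac{69787311}{890540}} = \sqrt{\frac{41731269749}{890540}} = \frac{\sqrt{9290841240568615}}{445270}$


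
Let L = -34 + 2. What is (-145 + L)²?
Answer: 31329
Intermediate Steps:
L = -32
(-145 + L)² = (-145 - 32)² = (-177)² = 31329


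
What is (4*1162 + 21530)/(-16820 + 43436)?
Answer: 4363/4436 ≈ 0.98354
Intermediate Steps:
(4*1162 + 21530)/(-16820 + 43436) = (4648 + 21530)/26616 = 26178*(1/26616) = 4363/4436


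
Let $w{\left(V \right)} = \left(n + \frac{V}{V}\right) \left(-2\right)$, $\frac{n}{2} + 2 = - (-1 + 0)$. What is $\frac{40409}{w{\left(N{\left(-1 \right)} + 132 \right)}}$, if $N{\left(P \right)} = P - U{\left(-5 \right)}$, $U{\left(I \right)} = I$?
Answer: $\frac{40409}{2} \approx 20205.0$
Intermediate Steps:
$N{\left(P \right)} = 5 + P$ ($N{\left(P \right)} = P - -5 = P + 5 = 5 + P$)
$n = -2$ ($n = -4 + 2 \left(- (-1 + 0)\right) = -4 + 2 \left(\left(-1\right) \left(-1\right)\right) = -4 + 2 \cdot 1 = -4 + 2 = -2$)
$w{\left(V \right)} = 2$ ($w{\left(V \right)} = \left(-2 + \frac{V}{V}\right) \left(-2\right) = \left(-2 + 1\right) \left(-2\right) = \left(-1\right) \left(-2\right) = 2$)
$\frac{40409}{w{\left(N{\left(-1 \right)} + 132 \right)}} = \frac{40409}{2}$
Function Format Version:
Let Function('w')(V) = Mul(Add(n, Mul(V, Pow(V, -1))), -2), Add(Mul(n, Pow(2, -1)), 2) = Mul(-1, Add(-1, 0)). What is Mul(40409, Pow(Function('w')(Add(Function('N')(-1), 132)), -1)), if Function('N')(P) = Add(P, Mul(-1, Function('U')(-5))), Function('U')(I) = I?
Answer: Rational(40409, 2) ≈ 20205.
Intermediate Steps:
Function('N')(P) = Add(5, P) (Function('N')(P) = Add(P, Mul(-1, -5)) = Add(P, 5) = Add(5, P))
n = -2 (n = Add(-4, Mul(2, Mul(-1, Add(-1, 0)))) = Add(-4, Mul(2, Mul(-1, -1))) = Add(-4, Mul(2, 1)) = Add(-4, 2) = -2)
Function('w')(V) = 2 (Function('w')(V) = Mul(Add(-2, Mul(V, Pow(V, -1))), -2) = Mul(Add(-2, 1), -2) = Mul(-1, -2) = 2)
Mul(40409, Pow(Function('w')(Add(Function('N')(-1), 132)), -1)) = Mul(40409, Pow(2, -1)) = Mul(40409, Rational(1, 2)) = Rational(40409, 2)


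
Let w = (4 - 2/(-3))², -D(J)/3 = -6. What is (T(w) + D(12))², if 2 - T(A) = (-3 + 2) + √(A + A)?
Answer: 4361/9 - 196*√2 ≈ 207.37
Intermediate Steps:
D(J) = 18 (D(J) = -3*(-6) = 18)
w = 196/9 (w = (4 - 2*(-⅓))² = (4 + ⅔)² = (14/3)² = 196/9 ≈ 21.778)
T(A) = 3 - √2*√A (T(A) = 2 - ((-3 + 2) + √(A + A)) = 2 - (-1 + √(2*A)) = 2 - (-1 + √2*√A) = 2 + (1 - √2*√A) = 3 - √2*√A)
(T(w) + D(12))² = ((3 - √2*√(196/9)) + 18)² = ((3 - 1*√2*14/3) + 18)² = ((3 - 14*√2/3) + 18)² = (21 - 14*√2/3)²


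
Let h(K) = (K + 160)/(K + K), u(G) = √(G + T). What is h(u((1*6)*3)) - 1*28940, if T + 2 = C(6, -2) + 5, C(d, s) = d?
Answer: -57879/2 + 80*√3/9 ≈ -28924.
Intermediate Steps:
T = 9 (T = -2 + (6 + 5) = -2 + 11 = 9)
u(G) = √(9 + G) (u(G) = √(G + 9) = √(9 + G))
h(K) = (160 + K)/(2*K) (h(K) = (160 + K)/((2*K)) = (160 + K)*(1/(2*K)) = (160 + K)/(2*K))
h(u((1*6)*3)) - 1*28940 = (160 + √(9 + (1*6)*3))/(2*(√(9 + (1*6)*3))) - 1*28940 = (160 + √(9 + 6*3))/(2*(√(9 + 6*3))) - 28940 = (160 + √(9 + 18))/(2*(√(9 + 18))) - 28940 = (160 + √27)/(2*(√27)) - 28940 = (160 + 3*√3)/(2*((3*√3))) - 28940 = (√3/9)*(160 + 3*√3)/2 - 28940 = √3*(160 + 3*√3)/18 - 28940 = -28940 + √3*(160 + 3*√3)/18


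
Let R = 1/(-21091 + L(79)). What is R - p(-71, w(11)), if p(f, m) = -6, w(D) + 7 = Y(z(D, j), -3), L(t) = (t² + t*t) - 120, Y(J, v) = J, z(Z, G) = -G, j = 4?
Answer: 52373/8729 ≈ 5.9999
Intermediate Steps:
L(t) = -120 + 2*t² (L(t) = (t² + t²) - 120 = 2*t² - 120 = -120 + 2*t²)
w(D) = -11 (w(D) = -7 - 1*4 = -7 - 4 = -11)
R = -1/8729 (R = 1/(-21091 + (-120 + 2*79²)) = 1/(-21091 + (-120 + 2*6241)) = 1/(-21091 + (-120 + 12482)) = 1/(-21091 + 12362) = 1/(-8729) = -1/8729 ≈ -0.00011456)
R - p(-71, w(11)) = -1/8729 - 1*(-6) = -1/8729 + 6 = 52373/8729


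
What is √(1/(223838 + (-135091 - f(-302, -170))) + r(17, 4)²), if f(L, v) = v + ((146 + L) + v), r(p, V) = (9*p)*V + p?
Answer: 6*√87528021641907/89243 ≈ 629.00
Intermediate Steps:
r(p, V) = p + 9*V*p (r(p, V) = 9*V*p + p = p + 9*V*p)
f(L, v) = 146 + L + 2*v (f(L, v) = v + (146 + L + v) = 146 + L + 2*v)
√(1/(223838 + (-135091 - f(-302, -170))) + r(17, 4)²) = √(1/(223838 + (-135091 - (146 - 302 + 2*(-170)))) + (17*(1 + 9*4))²) = √(1/(223838 + (-135091 - (146 - 302 - 340))) + (17*(1 + 36))²) = √(1/(223838 + (-135091 - 1*(-496))) + (17*37)²) = √(1/(223838 + (-135091 + 496)) + 629²) = √(1/(223838 - 134595) + 395641) = √(1/89243 + 395641) = √(35308189764/89243) = 6*√87528021641907/89243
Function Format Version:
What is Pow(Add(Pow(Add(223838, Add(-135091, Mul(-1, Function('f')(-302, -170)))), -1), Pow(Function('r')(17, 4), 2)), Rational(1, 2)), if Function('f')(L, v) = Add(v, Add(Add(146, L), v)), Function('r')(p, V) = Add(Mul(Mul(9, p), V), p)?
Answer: Mul(Rational(6, 89243), Pow(87528021641907, Rational(1, 2))) ≈ 629.00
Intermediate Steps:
Function('r')(p, V) = Add(p, Mul(9, V, p)) (Function('r')(p, V) = Add(Mul(9, V, p), p) = Add(p, Mul(9, V, p)))
Function('f')(L, v) = Add(146, L, Mul(2, v)) (Function('f')(L, v) = Add(v, Add(146, L, v)) = Add(146, L, Mul(2, v)))
Pow(Add(Pow(Add(223838, Add(-135091, Mul(-1, Function('f')(-302, -170)))), -1), Pow(Function('r')(17, 4), 2)), Rational(1, 2)) = Pow(Add(Pow(Add(223838, Add(-135091, Mul(-1, Add(146, -302, Mul(2, -170))))), -1), Pow(Mul(17, Add(1, Mul(9, 4))), 2)), Rational(1, 2)) = Pow(Add(Pow(Add(223838, Add(-135091, Mul(-1, Add(146, -302, -340)))), -1), Pow(Mul(17, Add(1, 36)), 2)), Rational(1, 2)) = Pow(Add(Pow(Add(223838, Add(-135091, Mul(-1, -496))), -1), Pow(Mul(17, 37), 2)), Rational(1, 2)) = Pow(Add(Pow(Add(223838, Add(-135091, 496)), -1), Pow(629, 2)), Rational(1, 2)) = Pow(Add(Pow(Add(223838, -134595), -1), 395641), Rational(1, 2)) = Pow(Add(Pow(89243, -1), 395641), Rational(1, 2)) = Pow(Add(Rational(1, 89243), 395641), Rational(1, 2)) = Pow(Rational(35308189764, 89243), Rational(1, 2)) = Mul(Rational(6, 89243), Pow(87528021641907, Rational(1, 2)))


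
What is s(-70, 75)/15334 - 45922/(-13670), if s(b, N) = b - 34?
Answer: 175686567/52403945 ≈ 3.3525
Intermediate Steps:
s(b, N) = -34 + b
s(-70, 75)/15334 - 45922/(-13670) = (-34 - 70)/15334 - 45922/(-13670) = -104*1/15334 - 45922*(-1/13670) = -52/7667 + 22961/6835 = 175686567/52403945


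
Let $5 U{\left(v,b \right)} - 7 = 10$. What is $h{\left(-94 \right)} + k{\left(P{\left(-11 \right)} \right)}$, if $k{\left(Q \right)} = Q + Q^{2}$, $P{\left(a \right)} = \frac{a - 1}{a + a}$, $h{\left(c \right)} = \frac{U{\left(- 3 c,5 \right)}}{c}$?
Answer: $\frac{45883}{56870} \approx 0.8068$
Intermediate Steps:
$U{\left(v,b \right)} = \frac{17}{5}$ ($U{\left(v,b \right)} = \frac{7}{5} + \frac{1}{5} \cdot 10 = \frac{7}{5} + 2 = \frac{17}{5}$)
$h{\left(c \right)} = \frac{17}{5 c}$
$P{\left(a \right)} = \frac{-1 + a}{2 a}$
$h{\left(-94 \right)} + k{\left(P{\left(-11 \right)} \right)} = \frac{17}{5 \left(-94\right)} + \frac{-1 - 11}{2 \left(-11\right)} \left(1 + \frac{-1 - 11}{2 \left(-11\right)}\right) = \frac{17}{5} \left(- \frac{1}{94}\right) + \frac{1}{2} \left(- \frac{1}{11}\right) \left(-12\right) \left(1 + \frac{1}{2} \left(- \frac{1}{11}\right) \left(-12\right)\right) = - \frac{17}{470} + \frac{6 \left(1 + \frac{6}{11}\right)}{11} = - \frac{17}{470} + \frac{6}{11} \cdot \frac{17}{11} = - \frac{17}{470} + \frac{102}{121} = \frac{45883}{56870}$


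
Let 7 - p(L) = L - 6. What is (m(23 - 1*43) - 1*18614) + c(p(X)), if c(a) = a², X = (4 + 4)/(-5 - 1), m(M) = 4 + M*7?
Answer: -166901/9 ≈ -18545.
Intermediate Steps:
m(M) = 4 + 7*M
X = -4/3 (X = 8/(-6) = 8*(-⅙) = -4/3 ≈ -1.3333)
p(L) = 13 - L (p(L) = 7 - (L - 6) = 7 - (-6 + L) = 7 + (6 - L) = 13 - L)
(m(23 - 1*43) - 1*18614) + c(p(X)) = ((4 + 7*(23 - 1*43)) - 1*18614) + (13 - 1*(-4/3))² = ((4 + 7*(23 - 43)) - 18614) + (13 + 4/3)² = ((4 + 7*(-20)) - 18614) + (43/3)² = ((4 - 140) - 18614) + 1849/9 = (-136 - 18614) + 1849/9 = -18750 + 1849/9 = -166901/9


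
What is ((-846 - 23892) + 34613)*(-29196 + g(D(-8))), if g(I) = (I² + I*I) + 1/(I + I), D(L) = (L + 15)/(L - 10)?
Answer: -326955117625/1134 ≈ -2.8832e+8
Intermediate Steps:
D(L) = (15 + L)/(-10 + L)
g(I) = 1/(2*I) + 2*I² (g(I) = (I² + I²) + 1/(2*I) = 2*I² + 1/(2*I) = 1/(2*I) + 2*I²)
((-846 - 23892) + 34613)*(-29196 + g(D(-8))) = ((-846 - 23892) + 34613)*(-29196 + (1 + 4*((15 - 8)/(-10 - 8))³)/(2*(((15 - 8)/(-10 - 8))))) = (-24738 + 34613)*(-29196 + (1 + 4*(7/(-18))³)/(2*((7/(-18))))) = 9875*(-29196 + (1 + 4*(-1/18*7)³)/(2*((-1/18*7)))) = 9875*(-29196 + (1 + 4*(-7/18)³)/(2*(-7/18))) = 9875*(-29196 + (½)*(-18/7)*(1 + 4*(-343/5832))) = 9875*(-29196 + (½)*(-18/7)*(1 - 343/1458)) = 9875*(-29196 + (½)*(-18/7)*(1115/1458)) = 9875*(-29196 - 1115/1134) = 9875*(-33109379/1134) = -326955117625/1134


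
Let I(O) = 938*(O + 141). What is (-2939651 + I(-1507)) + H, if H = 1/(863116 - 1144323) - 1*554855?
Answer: -1342992327499/281207 ≈ -4.7758e+6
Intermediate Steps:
I(O) = 132258 + 938*O (I(O) = 938*(141 + O) = 132258 + 938*O)
H = -156029109986/281207 (H = 1/(-281207) - 554855 = -1/281207 - 554855 = -156029109986/281207 ≈ -5.5486e+5)
(-2939651 + I(-1507)) + H = (-2939651 + (132258 + 938*(-1507))) - 156029109986/281207 = (-2939651 + (132258 - 1413566)) - 156029109986/281207 = (-2939651 - 1281308) - 156029109986/281207 = -4220959 - 156029109986/281207 = -1342992327499/281207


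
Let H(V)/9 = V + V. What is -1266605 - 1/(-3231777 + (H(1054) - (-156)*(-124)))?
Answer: -4093856084144/3232149 ≈ -1.2666e+6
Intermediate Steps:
H(V) = 18*V (H(V) = 9*(V + V) = 9*(2*V) = 18*V)
-1266605 - 1/(-3231777 + (H(1054) - (-156)*(-124))) = -1266605 - 1/(-3231777 + (18*1054 - (-156)*(-124))) = -1266605 - 1/(-3231777 + (18972 - 1*19344)) = -1266605 - 1/(-3231777 + (18972 - 19344)) = -1266605 - 1/(-3231777 - 372) = -1266605 - 1/(-3232149) = -1266605 - 1*(-1/3232149) = -1266605 + 1/3232149 = -4093856084144/3232149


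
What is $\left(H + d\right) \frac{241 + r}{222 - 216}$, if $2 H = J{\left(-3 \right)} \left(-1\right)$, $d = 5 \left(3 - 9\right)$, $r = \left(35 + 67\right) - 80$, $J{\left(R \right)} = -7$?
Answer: $- \frac{13939}{12} \approx -1161.6$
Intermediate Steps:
$r = 22$ ($r = 102 - 80 = 22$)
$d = -30$ ($d = 5 \left(-6\right) = -30$)
$H = \frac{7}{2}$ ($H = \frac{\left(-7\right) \left(-1\right)}{2} = \frac{1}{2} \cdot 7 = \frac{7}{2} \approx 3.5$)
$\left(H + d\right) \frac{241 + r}{222 - 216} = \left(\frac{7}{2} - 30\right) \frac{241 + 22}{222 - 216} = - \frac{53 \cdot \frac{263}{6}}{2} = - \frac{53 \cdot 263 \cdot \frac{1}{6}}{2} = \left(- \frac{53}{2}\right) \frac{263}{6} = - \frac{13939}{12}$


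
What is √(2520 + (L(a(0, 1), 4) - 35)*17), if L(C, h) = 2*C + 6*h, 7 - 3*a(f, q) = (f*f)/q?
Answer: √21711/3 ≈ 49.115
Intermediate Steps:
a(f, q) = 7/3 - f²/(3*q) (a(f, q) = 7/3 - f*f/(3*q) = 7/3 - f²/(3*q))
√(2520 + (L(a(0, 1), 4) - 35)*17) = √(2520 + ((2*((⅓)*(-1*0² + 7*1)/1) + 6*4) - 35)*17) = √(2520 + ((2*((⅓)*1*(-1*0 + 7)) + 24) - 35)*17) = √(2520 + ((2*((⅓)*1*(0 + 7)) + 24) - 35)*17) = √(2520 + ((2*((⅓)*1*7) + 24) - 35)*17) = √(2520 + ((2*(7/3) + 24) - 35)*17) = √(2520 + ((14/3 + 24) - 35)*17) = √(2520 + (86/3 - 35)*17) = √(2520 - 19/3*17) = √(2520 - 323/3) = √(7237/3) = √21711/3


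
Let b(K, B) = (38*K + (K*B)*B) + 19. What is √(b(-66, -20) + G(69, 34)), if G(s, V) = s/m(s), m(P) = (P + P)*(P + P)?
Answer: I*√550162047/138 ≈ 169.97*I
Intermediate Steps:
m(P) = 4*P² (m(P) = (2*P)*(2*P) = 4*P²)
G(s, V) = 1/(4*s) (G(s, V) = s/((4*s²)) = s*(1/(4*s²)) = 1/(4*s))
b(K, B) = 19 + 38*K + K*B² (b(K, B) = (38*K + (B*K)*B) + 19 = (38*K + K*B²) + 19 = 19 + 38*K + K*B²)
√(b(-66, -20) + G(69, 34)) = √((19 + 38*(-66) - 66*(-20)²) + (¼)/69) = √((19 - 2508 - 66*400) + (¼)*(1/69)) = √((19 - 2508 - 26400) + 1/276) = √(-28889 + 1/276) = √(-7973363/276) = I*√550162047/138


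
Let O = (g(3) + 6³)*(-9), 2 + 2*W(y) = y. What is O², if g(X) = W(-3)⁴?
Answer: 1349019441/256 ≈ 5.2696e+6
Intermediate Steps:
W(y) = -1 + y/2
g(X) = 625/16 (g(X) = (-1 + (½)*(-3))⁴ = (-1 - 3/2)⁴ = (-5/2)⁴ = 625/16)
O = -36729/16 (O = (625/16 + 6³)*(-9) = (625/16 + 216)*(-9) = (4081/16)*(-9) = -36729/16 ≈ -2295.6)
O² = (-36729/16)² = 1349019441/256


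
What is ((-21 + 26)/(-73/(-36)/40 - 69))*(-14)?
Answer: 100800/99287 ≈ 1.0152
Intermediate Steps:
((-21 + 26)/(-73/(-36)/40 - 69))*(-14) = (5/(-73*(-1/36)*(1/40) - 69))*(-14) = (5/((73/36)*(1/40) - 69))*(-14) = (5/(73/1440 - 69))*(-14) = (5/(-99287/1440))*(-14) = (5*(-1440/99287))*(-14) = -7200/99287*(-14) = 100800/99287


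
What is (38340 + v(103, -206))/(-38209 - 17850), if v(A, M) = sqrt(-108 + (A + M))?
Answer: -38340/56059 - I*sqrt(211)/56059 ≈ -0.68392 - 0.00025912*I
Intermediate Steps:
v(A, M) = sqrt(-108 + A + M)
(38340 + v(103, -206))/(-38209 - 17850) = (38340 + sqrt(-108 + 103 - 206))/(-38209 - 17850) = (38340 + sqrt(-211))/(-56059) = (38340 + I*sqrt(211))*(-1/56059) = -38340/56059 - I*sqrt(211)/56059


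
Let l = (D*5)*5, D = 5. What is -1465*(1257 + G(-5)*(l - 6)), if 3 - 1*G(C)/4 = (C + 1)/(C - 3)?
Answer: -3584855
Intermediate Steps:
G(C) = 12 - 4*(1 + C)/(-3 + C) (G(C) = 12 - 4*(C + 1)/(C - 3) = 12 - 4*(1 + C)/(-3 + C))
l = 125 (l = (5*5)*5 = 25*5 = 125)
-1465*(1257 + G(-5)*(l - 6)) = -1465*(1257 + (8*(-5 - 5)/(-3 - 5))*(125 - 6)) = -1465*(1257 + (8*(-10)/(-8))*119) = -1465*(1257 + (8*(-1/8)*(-10))*119) = -1465*(1257 + 10*119) = -1465*(1257 + 1190) = -1465*2447 = -3584855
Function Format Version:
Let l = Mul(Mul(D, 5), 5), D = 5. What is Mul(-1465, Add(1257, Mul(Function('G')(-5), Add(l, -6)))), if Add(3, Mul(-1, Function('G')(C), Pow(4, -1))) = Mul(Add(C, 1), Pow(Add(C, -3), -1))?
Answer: -3584855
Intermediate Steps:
Function('G')(C) = Add(12, Mul(-4, Pow(Add(-3, C), -1), Add(1, C))) (Function('G')(C) = Add(12, Mul(-4, Mul(Add(C, 1), Pow(Add(C, -3), -1)))) = Add(12, Mul(-4, Mul(Add(1, C), Pow(Add(-3, C), -1)))) = Add(12, Mul(-4, Mul(Pow(Add(-3, C), -1), Add(1, C)))) = Add(12, Mul(-4, Pow(Add(-3, C), -1), Add(1, C))))
l = 125 (l = Mul(Mul(5, 5), 5) = Mul(25, 5) = 125)
Mul(-1465, Add(1257, Mul(Function('G')(-5), Add(l, -6)))) = Mul(-1465, Add(1257, Mul(Mul(8, Pow(Add(-3, -5), -1), Add(-5, -5)), Add(125, -6)))) = Mul(-1465, Add(1257, Mul(Mul(8, Pow(-8, -1), -10), 119))) = Mul(-1465, Add(1257, Mul(Mul(8, Rational(-1, 8), -10), 119))) = Mul(-1465, Add(1257, Mul(10, 119))) = Mul(-1465, Add(1257, 1190)) = Mul(-1465, 2447) = -3584855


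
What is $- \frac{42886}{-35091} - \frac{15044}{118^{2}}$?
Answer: $\frac{17308915}{122151771} \approx 0.1417$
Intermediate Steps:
$- \frac{42886}{-35091} - \frac{15044}{118^{2}} = \left(-42886\right) \left(- \frac{1}{35091}\right) - \frac{15044}{13924} = \frac{42886}{35091} - \frac{3761}{3481} = \frac{17308915}{122151771}$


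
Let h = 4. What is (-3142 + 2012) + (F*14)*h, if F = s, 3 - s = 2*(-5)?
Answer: -402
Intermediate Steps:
s = 13 (s = 3 - 2*(-5) = 3 - 1*(-10) = 3 + 10 = 13)
F = 13
(-3142 + 2012) + (F*14)*h = (-3142 + 2012) + (13*14)*4 = -1130 + 182*4 = -1130 + 728 = -402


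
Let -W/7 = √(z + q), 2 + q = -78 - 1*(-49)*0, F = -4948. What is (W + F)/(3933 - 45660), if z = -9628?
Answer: 4948/41727 + 2*I*√2427/5961 ≈ 0.11858 + 0.016529*I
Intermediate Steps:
q = -80 (q = -2 + (-78 - 1*(-49)*0) = -2 + (-78 + 49*0) = -2 + (-78 + 0) = -2 - 78 = -80)
W = -14*I*√2427 (W = -7*√(-9628 - 80) = -14*I*√2427 ≈ -689.7*I)
(W + F)/(3933 - 45660) = (-14*I*√2427 - 4948)/(3933 - 45660) = (-4948 - 14*I*√2427)/(-41727) = (-4948 - 14*I*√2427)*(-1/41727) = 4948/41727 + 2*I*√2427/5961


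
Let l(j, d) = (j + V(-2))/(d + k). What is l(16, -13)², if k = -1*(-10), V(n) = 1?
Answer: 289/9 ≈ 32.111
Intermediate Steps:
k = 10
l(j, d) = (1 + j)/(10 + d) (l(j, d) = (j + 1)/(d + 10) = (1 + j)/(10 + d))
l(16, -13)² = ((1 + 16)/(10 - 13))² = (17/(-3))² = (-⅓*17)² = (-17/3)² = 289/9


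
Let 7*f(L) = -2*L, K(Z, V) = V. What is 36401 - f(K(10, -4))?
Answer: 254799/7 ≈ 36400.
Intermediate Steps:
f(L) = -2*L/7 (f(L) = (-2*L)/7 = -2*L/7)
36401 - f(K(10, -4)) = 36401 - (-2)*(-4)/7 = 36401 - 1*8/7 = 36401 - 8/7 = 254799/7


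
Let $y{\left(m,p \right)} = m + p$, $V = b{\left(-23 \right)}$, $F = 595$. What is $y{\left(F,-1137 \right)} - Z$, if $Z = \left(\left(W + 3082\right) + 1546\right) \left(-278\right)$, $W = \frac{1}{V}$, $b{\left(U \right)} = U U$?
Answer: $\frac{680316496}{529} \approx 1.286 \cdot 10^{6}$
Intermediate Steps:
$b{\left(U \right)} = U^{2}$
$V = 529$ ($V = \left(-23\right)^{2} = 529$)
$W = \frac{1}{529} \approx 0.0018904$
$Z = - \frac{680603214}{529}$ ($Z = \left(\left(\frac{1}{529} + 3082\right) + 1546\right) \left(-278\right) = \left(\frac{1630379}{529} + 1546\right) \left(-278\right) = \frac{2448213}{529} \left(-278\right) = - \frac{680603214}{529} \approx -1.2866 \cdot 10^{6}$)
$y{\left(F,-1137 \right)} - Z = \left(595 - 1137\right) - - \frac{680603214}{529} = -542 + \frac{680603214}{529} = \frac{680316496}{529}$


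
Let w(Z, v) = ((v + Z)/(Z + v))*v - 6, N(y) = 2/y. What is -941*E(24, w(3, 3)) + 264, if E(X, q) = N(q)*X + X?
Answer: -7264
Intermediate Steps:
w(Z, v) = -6 + v (w(Z, v) = ((Z + v)/(Z + v))*v - 6 = 1*v - 6 = v - 6 = -6 + v)
E(X, q) = X + 2*X/q (E(X, q) = (2/q)*X + X = 2*X/q + X = X + 2*X/q)
-941*E(24, w(3, 3)) + 264 = -22584*(2 + (-6 + 3))/(-6 + 3) + 264 = -22584*(2 - 3)/(-3) + 264 = -22584*(-1)*(-1)/3 + 264 = -941*8 + 264 = -7528 + 264 = -7264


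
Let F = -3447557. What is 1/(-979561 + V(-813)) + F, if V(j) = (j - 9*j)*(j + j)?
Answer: -39836745226206/11555065 ≈ -3.4476e+6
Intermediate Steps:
V(j) = -16*j**2 (V(j) = (-8*j)*(2*j) = -16*j**2)
1/(-979561 + V(-813)) + F = 1/(-979561 - 16*(-813)**2) - 3447557 = 1/(-979561 - 16*660969) - 3447557 = 1/(-979561 - 10575504) - 3447557 = 1/(-11555065) - 3447557 = -1/11555065 - 3447557 = -39836745226206/11555065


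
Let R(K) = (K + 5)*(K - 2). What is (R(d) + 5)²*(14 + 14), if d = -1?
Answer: 1372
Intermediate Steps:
R(K) = (-2 + K)*(5 + K) (R(K) = (5 + K)*(-2 + K) = (-2 + K)*(5 + K))
(R(d) + 5)²*(14 + 14) = ((-10 + (-1)² + 3*(-1)) + 5)²*(14 + 14) = ((-10 + 1 - 3) + 5)²*28 = (-12 + 5)²*28 = (-7)²*28 = 49*28 = 1372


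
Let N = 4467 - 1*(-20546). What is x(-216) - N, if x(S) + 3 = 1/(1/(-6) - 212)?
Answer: -31845374/1273 ≈ -25016.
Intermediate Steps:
N = 25013 (N = 4467 + 20546 = 25013)
x(S) = -3825/1273 (x(S) = -3 + 1/(1/(-6) - 212) = -3 + 1/(-1/6 - 212) = -3 + 1/(-1273/6) = -3 - 6/1273 = -3825/1273)
x(-216) - N = -3825/1273 - 1*25013 = -3825/1273 - 25013 = -31845374/1273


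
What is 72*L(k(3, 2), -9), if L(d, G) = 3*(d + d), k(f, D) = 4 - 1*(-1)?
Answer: 2160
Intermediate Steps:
k(f, D) = 5 (k(f, D) = 4 + 1 = 5)
L(d, G) = 6*d (L(d, G) = 3*(2*d) = 6*d)
72*L(k(3, 2), -9) = 72*(6*5) = 72*30 = 2160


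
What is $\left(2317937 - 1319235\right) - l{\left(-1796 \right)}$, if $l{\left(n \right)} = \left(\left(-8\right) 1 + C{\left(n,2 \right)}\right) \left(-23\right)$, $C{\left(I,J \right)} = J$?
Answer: $998564$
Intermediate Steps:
$l{\left(n \right)} = 138$ ($l{\left(n \right)} = \left(\left(-8\right) 1 + 2\right) \left(-23\right) = \left(-8 + 2\right) \left(-23\right) = \left(-6\right) \left(-23\right) = 138$)
$\left(2317937 - 1319235\right) - l{\left(-1796 \right)} = \left(2317937 - 1319235\right) - 138 = 998702 - 138 = 998564$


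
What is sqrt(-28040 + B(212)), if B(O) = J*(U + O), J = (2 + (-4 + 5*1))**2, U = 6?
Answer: I*sqrt(26078) ≈ 161.49*I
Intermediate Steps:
J = 9 (J = (2 + (-4 + 5))**2 = (2 + 1)**2 = 3**2 = 9)
B(O) = 54 + 9*O (B(O) = 9*(6 + O) = 54 + 9*O)
sqrt(-28040 + B(212)) = sqrt(-28040 + (54 + 9*212)) = sqrt(-28040 + (54 + 1908)) = sqrt(-28040 + 1962) = sqrt(-26078) = I*sqrt(26078)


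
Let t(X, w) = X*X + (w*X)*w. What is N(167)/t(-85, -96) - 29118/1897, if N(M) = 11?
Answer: -22599519797/1472328095 ≈ -15.350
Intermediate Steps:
t(X, w) = X² + X*w² (t(X, w) = X² + (X*w)*w = X² + X*w²)
N(167)/t(-85, -96) - 29118/1897 = 11/((-85*(-85 + (-96)²))) - 29118/1897 = 11/((-85*(-85 + 9216))) - 29118*1/1897 = 11/((-85*9131)) - 29118/1897 = 11/(-776135) - 29118/1897 = 11*(-1/776135) - 29118/1897 = -11/776135 - 29118/1897 = -22599519797/1472328095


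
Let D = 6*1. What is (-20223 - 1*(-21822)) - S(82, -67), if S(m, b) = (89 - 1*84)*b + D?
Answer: 1928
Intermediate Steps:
D = 6
S(m, b) = 6 + 5*b (S(m, b) = (89 - 1*84)*b + 6 = (89 - 84)*b + 6 = 5*b + 6 = 6 + 5*b)
(-20223 - 1*(-21822)) - S(82, -67) = (-20223 - 1*(-21822)) - (6 + 5*(-67)) = (-20223 + 21822) - (6 - 335) = 1599 - 1*(-329) = 1599 + 329 = 1928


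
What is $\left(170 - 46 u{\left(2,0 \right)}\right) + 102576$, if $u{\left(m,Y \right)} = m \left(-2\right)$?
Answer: $102930$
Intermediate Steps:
$u{\left(m,Y \right)} = - 2 m$
$\left(170 - 46 u{\left(2,0 \right)}\right) + 102576 = \left(170 - 46 \left(\left(-2\right) 2\right)\right) + 102576 = \left(170 - -184\right) + 102576 = \left(170 + 184\right) + 102576 = 354 + 102576 = 102930$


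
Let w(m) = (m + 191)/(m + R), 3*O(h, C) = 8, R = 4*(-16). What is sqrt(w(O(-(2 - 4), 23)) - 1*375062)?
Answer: I*sqrt(3174551494)/92 ≈ 612.43*I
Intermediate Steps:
R = -64
O(h, C) = 8/3 (O(h, C) = (1/3)*8 = 8/3)
w(m) = (191 + m)/(-64 + m) (w(m) = (m + 191)/(m - 64) = (191 + m)/(-64 + m))
sqrt(w(O(-(2 - 4), 23)) - 1*375062) = sqrt((191 + 8/3)/(-64 + 8/3) - 1*375062) = sqrt((581/3)/(-184/3) - 375062) = sqrt(-3/184*581/3 - 375062) = sqrt(-581/184 - 375062) = sqrt(-69011989/184) = I*sqrt(3174551494)/92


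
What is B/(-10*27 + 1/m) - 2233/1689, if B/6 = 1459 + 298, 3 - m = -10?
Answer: -239306291/5926701 ≈ -40.378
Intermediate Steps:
m = 13 (m = 3 - 1*(-10) = 3 + 10 = 13)
B = 10542 (B = 6*(1459 + 298) = 6*1757 = 10542)
B/(-10*27 + 1/m) - 2233/1689 = 10542/(-10*27 + 1/13) - 2233/1689 = 10542/(-270 + 1/13) - 2233*1/1689 = 10542/(-3509/13) - 2233/1689 = 10542*(-13/3509) - 2233/1689 = -137046/3509 - 2233/1689 = -239306291/5926701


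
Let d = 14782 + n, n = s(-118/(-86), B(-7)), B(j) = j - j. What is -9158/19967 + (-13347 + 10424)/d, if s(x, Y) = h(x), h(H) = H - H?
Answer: -193737097/295152194 ≈ -0.65640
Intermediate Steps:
h(H) = 0
B(j) = 0
s(x, Y) = 0
n = 0
d = 14782 (d = 14782 + 0 = 14782)
-9158/19967 + (-13347 + 10424)/d = -9158/19967 + (-13347 + 10424)/14782 = -9158*1/19967 - 2923*1/14782 = -9158/19967 - 2923/14782 = -193737097/295152194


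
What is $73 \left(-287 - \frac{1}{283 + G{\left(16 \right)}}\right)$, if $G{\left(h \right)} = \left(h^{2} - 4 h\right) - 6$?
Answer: $- \frac{9826092}{469} \approx -20951.0$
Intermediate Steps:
$G{\left(h \right)} = -6 + h^{2} - 4 h$
$73 \left(-287 - \frac{1}{283 + G{\left(16 \right)}}\right) = 73 \left(-287 - \frac{1}{283 - \left(70 - 256\right)}\right) = 73 \left(-287 - \frac{1}{283 - -186}\right) = 73 \left(-287 - \frac{1}{283 + 186}\right) = 73 \left(-287 - \frac{1}{469}\right) = 73 \left(- \frac{134604}{469}\right) = - \frac{9826092}{469}$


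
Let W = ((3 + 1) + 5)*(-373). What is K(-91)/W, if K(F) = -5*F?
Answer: -455/3357 ≈ -0.13554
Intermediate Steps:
W = -3357 (W = (4 + 5)*(-373) = 9*(-373) = -3357)
K(-91)/W = -5*(-91)/(-3357) = 455*(-1/3357) = -455/3357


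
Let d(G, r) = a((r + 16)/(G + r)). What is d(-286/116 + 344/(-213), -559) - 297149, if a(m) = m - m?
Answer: -297149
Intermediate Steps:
a(m) = 0
d(G, r) = 0
d(-286/116 + 344/(-213), -559) - 297149 = 0 - 297149 = -297149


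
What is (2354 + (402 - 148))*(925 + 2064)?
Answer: 7795312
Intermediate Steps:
(2354 + (402 - 148))*(925 + 2064) = (2354 + 254)*2989 = 2608*2989 = 7795312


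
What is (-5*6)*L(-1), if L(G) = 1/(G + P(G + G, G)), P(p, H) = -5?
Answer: 5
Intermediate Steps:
L(G) = 1/(-5 + G) (L(G) = 1/(G - 5) = 1/(-5 + G))
(-5*6)*L(-1) = (-5*6)/(-5 - 1) = -30/(-6) = -30*(-1/6) = 5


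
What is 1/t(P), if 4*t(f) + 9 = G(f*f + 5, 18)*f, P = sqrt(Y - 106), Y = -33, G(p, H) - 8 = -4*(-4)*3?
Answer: -36/435985 - 224*I*sqrt(139)/435985 ≈ -8.2572e-5 - 0.0060574*I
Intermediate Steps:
G(p, H) = 56 (G(p, H) = 8 - 4*(-4)*3 = 8 + 16*3 = 8 + 48 = 56)
P = I*sqrt(139) (P = sqrt(-33 - 106) = sqrt(-139) = I*sqrt(139) ≈ 11.79*I)
t(f) = -9/4 + 14*f (t(f) = -9/4 + (56*f)/4 = -9/4 + 14*f)
1/t(P) = 1/(-9/4 + 14*(I*sqrt(139))) = 1/(-9/4 + 14*I*sqrt(139))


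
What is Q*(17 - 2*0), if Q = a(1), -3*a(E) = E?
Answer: -17/3 ≈ -5.6667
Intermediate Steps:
a(E) = -E/3
Q = -⅓ (Q = -⅓*1 = -⅓ ≈ -0.33333)
Q*(17 - 2*0) = -(17 - 2*0)/3 = -(17 + 0)/3 = -⅓*17 = -17/3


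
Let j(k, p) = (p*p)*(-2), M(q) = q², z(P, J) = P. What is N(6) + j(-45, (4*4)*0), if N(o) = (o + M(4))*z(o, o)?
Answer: 132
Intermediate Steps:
N(o) = o*(16 + o) (N(o) = (o + 4²)*o = (o + 16)*o = (16 + o)*o = o*(16 + o))
j(k, p) = -2*p² (j(k, p) = p²*(-2) = -2*p²)
N(6) + j(-45, (4*4)*0) = 6*(16 + 6) - 2*((4*4)*0)² = 6*22 - 2*(16*0)² = 132 - 2*0² = 132 - 2*0 = 132 + 0 = 132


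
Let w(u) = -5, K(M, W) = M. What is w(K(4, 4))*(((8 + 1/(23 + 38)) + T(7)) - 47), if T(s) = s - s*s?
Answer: 24700/61 ≈ 404.92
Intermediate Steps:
T(s) = s - s²
w(K(4, 4))*(((8 + 1/(23 + 38)) + T(7)) - 47) = -5*(((8 + 1/(23 + 38)) + 7*(1 - 1*7)) - 47) = -5*(((8 + 1/61) + 7*(1 - 7)) - 47) = -5*(((8 + 1/61) + 7*(-6)) - 47) = -5*((489/61 - 42) - 47) = -5*(-2073/61 - 47) = -5*(-4940/61) = 24700/61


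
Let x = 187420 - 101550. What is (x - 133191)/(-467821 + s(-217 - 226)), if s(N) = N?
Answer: 47321/468264 ≈ 0.10106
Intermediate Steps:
x = 85870
(x - 133191)/(-467821 + s(-217 - 226)) = (85870 - 133191)/(-467821 + (-217 - 226)) = -47321/(-467821 - 443) = -47321/(-468264) = -47321*(-1/468264) = 47321/468264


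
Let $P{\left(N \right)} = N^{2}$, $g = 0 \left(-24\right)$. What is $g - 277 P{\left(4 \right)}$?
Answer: $-4432$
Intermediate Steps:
$g = 0$
$g - 277 P{\left(4 \right)} = 0 - 277 \cdot 4^{2} = 0 - 4432 = -4432$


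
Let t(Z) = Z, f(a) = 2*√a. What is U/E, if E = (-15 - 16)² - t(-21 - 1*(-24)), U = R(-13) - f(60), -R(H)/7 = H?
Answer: 91/958 - 2*√15/479 ≈ 0.078818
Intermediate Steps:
R(H) = -7*H
U = 91 - 4*√15 (U = -7*(-13) - 2*√60 = 91 - 2*2*√15 = 91 - 4*√15 ≈ 75.508)
E = 958 (E = (-15 - 16)² - (-21 - 1*(-24)) = (-31)² - (-21 + 24) = 961 - 1*3 = 961 - 3 = 958)
U/E = (91 - 4*√15)/958 = (91 - 4*√15)*(1/958) = 91/958 - 2*√15/479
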